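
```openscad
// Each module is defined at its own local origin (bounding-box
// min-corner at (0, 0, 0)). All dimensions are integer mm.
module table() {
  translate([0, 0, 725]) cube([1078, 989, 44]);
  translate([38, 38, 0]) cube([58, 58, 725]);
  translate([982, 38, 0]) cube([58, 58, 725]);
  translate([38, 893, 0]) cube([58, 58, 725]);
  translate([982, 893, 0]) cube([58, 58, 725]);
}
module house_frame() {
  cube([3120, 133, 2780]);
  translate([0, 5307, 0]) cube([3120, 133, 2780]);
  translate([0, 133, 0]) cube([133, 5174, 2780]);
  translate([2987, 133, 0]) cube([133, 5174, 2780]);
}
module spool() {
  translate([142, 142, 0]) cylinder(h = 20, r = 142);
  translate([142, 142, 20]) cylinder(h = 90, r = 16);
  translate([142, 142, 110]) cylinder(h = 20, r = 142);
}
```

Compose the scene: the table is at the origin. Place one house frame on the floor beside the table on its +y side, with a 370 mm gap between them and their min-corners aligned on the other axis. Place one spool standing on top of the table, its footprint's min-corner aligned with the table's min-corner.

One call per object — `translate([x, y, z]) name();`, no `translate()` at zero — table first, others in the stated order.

table();
translate([0, 1359, 0]) house_frame();
translate([0, 0, 769]) spool();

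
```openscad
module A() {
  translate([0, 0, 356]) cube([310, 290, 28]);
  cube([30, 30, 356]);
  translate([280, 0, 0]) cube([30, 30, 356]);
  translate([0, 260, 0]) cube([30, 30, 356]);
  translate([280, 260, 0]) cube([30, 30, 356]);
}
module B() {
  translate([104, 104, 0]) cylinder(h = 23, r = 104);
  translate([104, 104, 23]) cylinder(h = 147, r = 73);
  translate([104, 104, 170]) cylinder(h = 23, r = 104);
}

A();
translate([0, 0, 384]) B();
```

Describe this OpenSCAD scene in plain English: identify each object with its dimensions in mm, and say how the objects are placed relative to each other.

A is a four-legged stool. The seat is 310×290 mm, 28 mm thick, top at z = 384 mm. It stands on four square legs, each 30×30 mm in cross-section, from z = 0 to the seat underside, each flush with a corner of the seat.

B is a spool: two coaxial disc flanges of radius 104 mm and thickness 23 mm, joined by a core cylinder of radius 73 mm and height 147 mm. The lower flange rests on z = 0 and the three cylinders share a vertical axis.

The spool is on top of the stool.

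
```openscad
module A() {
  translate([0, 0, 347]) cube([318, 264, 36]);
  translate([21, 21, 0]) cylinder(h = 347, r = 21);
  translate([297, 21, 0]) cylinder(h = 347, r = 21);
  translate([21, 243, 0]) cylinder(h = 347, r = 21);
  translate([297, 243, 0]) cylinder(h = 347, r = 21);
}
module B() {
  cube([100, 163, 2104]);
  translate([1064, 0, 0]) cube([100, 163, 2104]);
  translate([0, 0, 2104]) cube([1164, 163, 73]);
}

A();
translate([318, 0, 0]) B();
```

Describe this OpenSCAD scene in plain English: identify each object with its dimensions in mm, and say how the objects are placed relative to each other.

A is a four-legged stool. The seat is a 318×264×36 mm slab whose top surface is at z = 383 mm; four round legs, each 42 mm in diameter, run from the floor (z = 0) to the underside of the seat, each leg's axis is inset half a diameter from the nearest pair of seat edges (so the leg's bounding box is flush with the corner).

B is a rectangular door frame: two vertical jambs of 100×163 mm section, 2104 mm tall, with a clear opening 964 mm wide between their inner faces. A header 73 mm tall and 163 mm deep lies on top of the jambs and spans the full outside width.

The door frame is against the stool's +x side, with their −y faces flush.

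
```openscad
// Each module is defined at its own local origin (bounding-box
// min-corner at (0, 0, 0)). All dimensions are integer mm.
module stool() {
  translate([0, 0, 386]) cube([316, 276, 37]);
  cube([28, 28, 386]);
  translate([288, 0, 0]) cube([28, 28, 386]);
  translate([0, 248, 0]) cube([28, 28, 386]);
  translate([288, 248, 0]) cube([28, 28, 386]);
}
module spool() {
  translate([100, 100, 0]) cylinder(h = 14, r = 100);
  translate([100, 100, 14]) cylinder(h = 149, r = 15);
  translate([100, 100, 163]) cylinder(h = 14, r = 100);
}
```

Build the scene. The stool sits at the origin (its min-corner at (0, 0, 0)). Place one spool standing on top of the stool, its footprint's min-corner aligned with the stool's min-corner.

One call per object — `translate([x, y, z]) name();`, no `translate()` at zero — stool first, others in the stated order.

stool();
translate([0, 0, 423]) spool();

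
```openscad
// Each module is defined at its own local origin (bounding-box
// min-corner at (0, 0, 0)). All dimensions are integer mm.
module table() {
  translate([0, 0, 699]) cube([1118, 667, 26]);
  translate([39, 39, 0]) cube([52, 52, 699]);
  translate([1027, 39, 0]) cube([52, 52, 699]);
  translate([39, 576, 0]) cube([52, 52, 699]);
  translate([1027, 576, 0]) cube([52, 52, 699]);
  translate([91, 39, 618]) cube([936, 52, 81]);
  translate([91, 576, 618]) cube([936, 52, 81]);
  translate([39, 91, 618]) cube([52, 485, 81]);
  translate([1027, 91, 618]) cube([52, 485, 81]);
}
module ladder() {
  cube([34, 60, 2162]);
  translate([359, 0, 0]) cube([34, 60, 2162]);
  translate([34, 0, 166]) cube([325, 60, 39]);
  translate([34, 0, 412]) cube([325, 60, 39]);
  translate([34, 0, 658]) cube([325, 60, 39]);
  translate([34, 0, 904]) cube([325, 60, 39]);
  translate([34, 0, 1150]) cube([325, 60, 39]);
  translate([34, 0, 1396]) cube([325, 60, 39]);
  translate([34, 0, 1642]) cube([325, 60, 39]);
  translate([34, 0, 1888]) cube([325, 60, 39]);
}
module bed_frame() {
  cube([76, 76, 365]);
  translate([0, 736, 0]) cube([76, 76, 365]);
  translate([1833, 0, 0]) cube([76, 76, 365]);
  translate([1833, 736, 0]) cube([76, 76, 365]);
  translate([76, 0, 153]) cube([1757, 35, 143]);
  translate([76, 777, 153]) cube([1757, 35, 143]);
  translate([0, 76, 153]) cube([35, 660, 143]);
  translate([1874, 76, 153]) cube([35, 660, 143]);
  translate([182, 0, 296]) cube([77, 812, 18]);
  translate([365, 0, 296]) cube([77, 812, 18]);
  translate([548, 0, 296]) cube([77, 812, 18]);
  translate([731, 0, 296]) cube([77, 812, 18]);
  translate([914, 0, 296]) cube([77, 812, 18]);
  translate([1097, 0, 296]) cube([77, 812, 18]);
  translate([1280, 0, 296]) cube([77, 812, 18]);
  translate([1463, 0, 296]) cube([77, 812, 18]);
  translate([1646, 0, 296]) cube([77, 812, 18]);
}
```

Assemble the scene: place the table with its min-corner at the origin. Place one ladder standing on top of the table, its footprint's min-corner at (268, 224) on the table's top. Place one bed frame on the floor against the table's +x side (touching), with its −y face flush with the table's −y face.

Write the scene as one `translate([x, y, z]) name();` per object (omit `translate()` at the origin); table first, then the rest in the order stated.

table();
translate([268, 224, 725]) ladder();
translate([1118, 0, 0]) bed_frame();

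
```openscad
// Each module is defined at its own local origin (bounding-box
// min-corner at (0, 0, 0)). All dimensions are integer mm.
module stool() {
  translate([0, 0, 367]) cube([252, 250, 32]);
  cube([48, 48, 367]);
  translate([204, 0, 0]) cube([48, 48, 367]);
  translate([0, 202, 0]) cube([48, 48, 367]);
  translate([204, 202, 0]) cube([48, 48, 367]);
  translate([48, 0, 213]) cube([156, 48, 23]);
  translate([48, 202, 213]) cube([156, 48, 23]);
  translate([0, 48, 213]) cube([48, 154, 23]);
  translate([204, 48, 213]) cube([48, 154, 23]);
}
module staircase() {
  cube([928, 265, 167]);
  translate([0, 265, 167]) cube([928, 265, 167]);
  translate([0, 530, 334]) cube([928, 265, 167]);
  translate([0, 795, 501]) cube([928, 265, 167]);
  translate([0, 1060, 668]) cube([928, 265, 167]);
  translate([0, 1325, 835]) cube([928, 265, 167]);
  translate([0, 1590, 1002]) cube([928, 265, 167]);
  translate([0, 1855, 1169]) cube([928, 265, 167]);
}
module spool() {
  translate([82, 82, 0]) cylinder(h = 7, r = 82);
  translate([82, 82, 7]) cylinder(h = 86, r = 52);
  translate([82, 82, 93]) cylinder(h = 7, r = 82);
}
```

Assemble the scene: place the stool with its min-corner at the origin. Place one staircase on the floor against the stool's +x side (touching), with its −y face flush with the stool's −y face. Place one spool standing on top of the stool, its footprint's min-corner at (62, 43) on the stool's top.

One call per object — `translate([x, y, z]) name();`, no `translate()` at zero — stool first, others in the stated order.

stool();
translate([252, 0, 0]) staircase();
translate([62, 43, 399]) spool();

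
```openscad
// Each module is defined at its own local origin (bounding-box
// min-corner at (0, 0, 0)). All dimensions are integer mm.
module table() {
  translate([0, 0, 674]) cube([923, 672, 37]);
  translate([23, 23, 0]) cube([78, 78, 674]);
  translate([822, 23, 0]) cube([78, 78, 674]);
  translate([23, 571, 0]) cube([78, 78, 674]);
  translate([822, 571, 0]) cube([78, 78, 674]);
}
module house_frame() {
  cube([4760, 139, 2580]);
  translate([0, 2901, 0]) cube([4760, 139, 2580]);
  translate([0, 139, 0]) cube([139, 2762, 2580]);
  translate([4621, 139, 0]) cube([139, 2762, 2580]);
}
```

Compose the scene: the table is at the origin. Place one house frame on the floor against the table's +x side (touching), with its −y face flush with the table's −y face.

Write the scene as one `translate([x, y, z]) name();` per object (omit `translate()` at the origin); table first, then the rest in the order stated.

table();
translate([923, 0, 0]) house_frame();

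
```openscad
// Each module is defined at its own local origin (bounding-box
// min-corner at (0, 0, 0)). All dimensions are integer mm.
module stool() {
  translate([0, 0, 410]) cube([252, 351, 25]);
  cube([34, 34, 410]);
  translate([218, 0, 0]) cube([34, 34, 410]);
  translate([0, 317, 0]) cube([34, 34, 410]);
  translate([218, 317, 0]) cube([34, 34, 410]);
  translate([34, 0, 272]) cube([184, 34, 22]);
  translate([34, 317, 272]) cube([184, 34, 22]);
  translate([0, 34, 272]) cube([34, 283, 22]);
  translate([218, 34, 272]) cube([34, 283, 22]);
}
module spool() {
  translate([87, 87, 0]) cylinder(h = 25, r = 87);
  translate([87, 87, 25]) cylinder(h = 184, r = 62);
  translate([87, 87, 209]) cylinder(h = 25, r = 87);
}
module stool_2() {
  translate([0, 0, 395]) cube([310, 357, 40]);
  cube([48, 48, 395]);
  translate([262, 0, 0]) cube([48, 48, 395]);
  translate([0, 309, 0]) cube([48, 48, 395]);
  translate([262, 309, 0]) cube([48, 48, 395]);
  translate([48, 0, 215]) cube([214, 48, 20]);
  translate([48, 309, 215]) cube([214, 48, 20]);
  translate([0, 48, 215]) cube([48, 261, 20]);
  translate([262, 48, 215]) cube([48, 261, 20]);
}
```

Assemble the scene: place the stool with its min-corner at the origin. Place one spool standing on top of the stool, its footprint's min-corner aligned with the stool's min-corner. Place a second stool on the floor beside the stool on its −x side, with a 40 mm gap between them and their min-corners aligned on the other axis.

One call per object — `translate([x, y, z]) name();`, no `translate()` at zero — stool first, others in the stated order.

stool();
translate([0, 0, 435]) spool();
translate([-350, 0, 0]) stool_2();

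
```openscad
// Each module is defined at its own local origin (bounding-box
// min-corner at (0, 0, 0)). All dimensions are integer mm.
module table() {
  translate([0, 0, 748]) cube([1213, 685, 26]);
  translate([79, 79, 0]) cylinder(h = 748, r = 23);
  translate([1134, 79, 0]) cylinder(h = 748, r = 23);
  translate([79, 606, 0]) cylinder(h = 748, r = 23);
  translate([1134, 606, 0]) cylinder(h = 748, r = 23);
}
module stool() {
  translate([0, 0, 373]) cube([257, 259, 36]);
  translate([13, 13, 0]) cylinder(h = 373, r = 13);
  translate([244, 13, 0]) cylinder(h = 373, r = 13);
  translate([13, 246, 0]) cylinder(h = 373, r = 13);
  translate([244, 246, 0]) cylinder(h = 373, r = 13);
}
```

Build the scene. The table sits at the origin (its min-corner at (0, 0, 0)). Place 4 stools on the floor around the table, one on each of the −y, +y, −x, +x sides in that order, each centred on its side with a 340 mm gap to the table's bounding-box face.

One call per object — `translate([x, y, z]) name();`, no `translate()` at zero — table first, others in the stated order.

table();
translate([478, -599, 0]) stool();
translate([478, 1025, 0]) stool();
translate([-597, 213, 0]) stool();
translate([1553, 213, 0]) stool();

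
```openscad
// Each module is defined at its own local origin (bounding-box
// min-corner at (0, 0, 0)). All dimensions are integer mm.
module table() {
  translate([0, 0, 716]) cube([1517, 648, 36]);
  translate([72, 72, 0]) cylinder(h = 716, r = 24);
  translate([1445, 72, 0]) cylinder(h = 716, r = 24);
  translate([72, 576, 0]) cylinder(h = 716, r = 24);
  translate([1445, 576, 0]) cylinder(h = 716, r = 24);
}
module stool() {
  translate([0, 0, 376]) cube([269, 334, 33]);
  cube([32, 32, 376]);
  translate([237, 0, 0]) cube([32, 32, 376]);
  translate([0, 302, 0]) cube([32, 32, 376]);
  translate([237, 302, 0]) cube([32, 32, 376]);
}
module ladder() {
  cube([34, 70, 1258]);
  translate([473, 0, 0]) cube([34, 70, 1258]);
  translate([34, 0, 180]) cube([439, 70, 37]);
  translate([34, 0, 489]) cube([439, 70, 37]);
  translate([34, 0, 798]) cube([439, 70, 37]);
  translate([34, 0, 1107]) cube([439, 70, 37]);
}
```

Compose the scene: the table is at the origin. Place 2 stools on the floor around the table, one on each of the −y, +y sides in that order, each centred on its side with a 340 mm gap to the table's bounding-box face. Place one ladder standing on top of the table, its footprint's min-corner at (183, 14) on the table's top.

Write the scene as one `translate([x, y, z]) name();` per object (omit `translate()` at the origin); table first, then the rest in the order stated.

table();
translate([624, -674, 0]) stool();
translate([624, 988, 0]) stool();
translate([183, 14, 752]) ladder();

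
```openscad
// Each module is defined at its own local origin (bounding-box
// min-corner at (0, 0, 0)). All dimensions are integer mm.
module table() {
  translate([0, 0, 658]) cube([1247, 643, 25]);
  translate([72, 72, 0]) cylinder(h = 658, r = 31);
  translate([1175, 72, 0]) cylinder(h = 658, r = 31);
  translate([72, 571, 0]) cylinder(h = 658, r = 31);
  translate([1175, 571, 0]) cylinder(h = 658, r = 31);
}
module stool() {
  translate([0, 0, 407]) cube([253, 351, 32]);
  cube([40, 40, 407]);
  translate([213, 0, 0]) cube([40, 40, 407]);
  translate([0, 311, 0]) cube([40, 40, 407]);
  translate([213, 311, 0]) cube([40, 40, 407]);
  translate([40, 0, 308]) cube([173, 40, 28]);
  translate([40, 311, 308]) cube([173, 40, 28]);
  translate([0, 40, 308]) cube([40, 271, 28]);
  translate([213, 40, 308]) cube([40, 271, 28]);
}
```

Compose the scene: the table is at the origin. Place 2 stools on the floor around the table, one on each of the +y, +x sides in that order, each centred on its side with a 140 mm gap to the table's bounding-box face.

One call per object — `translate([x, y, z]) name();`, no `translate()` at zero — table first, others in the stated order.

table();
translate([497, 783, 0]) stool();
translate([1387, 146, 0]) stool();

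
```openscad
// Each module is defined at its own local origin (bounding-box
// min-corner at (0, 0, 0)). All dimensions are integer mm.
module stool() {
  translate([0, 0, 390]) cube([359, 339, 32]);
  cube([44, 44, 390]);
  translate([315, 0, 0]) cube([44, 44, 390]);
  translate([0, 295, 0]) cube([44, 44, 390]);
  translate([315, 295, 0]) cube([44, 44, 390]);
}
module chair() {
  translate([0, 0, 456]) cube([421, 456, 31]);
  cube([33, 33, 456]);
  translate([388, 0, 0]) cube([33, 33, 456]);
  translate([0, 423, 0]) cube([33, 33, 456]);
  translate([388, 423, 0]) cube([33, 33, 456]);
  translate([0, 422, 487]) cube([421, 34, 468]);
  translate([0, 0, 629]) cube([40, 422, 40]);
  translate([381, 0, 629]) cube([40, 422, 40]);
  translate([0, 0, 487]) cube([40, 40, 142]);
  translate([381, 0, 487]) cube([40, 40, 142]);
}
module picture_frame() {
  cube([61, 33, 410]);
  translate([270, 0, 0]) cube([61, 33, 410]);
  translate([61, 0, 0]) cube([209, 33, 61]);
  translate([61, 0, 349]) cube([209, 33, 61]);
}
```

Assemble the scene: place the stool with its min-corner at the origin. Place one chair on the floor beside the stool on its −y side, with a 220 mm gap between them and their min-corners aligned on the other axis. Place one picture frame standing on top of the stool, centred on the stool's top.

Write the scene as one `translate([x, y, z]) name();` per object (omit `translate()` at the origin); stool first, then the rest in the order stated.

stool();
translate([0, -676, 0]) chair();
translate([14, 153, 422]) picture_frame();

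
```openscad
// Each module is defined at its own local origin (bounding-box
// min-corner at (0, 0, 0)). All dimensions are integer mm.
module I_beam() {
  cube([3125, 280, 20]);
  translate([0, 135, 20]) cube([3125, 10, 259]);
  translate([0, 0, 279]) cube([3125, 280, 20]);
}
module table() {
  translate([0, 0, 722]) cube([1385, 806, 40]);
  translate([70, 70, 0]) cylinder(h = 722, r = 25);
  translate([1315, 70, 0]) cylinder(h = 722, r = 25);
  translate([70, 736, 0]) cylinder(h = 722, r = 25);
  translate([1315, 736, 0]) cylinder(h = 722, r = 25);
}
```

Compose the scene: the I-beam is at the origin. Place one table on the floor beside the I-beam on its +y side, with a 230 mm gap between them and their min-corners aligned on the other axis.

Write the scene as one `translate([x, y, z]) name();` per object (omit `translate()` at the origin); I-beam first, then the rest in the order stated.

I_beam();
translate([0, 510, 0]) table();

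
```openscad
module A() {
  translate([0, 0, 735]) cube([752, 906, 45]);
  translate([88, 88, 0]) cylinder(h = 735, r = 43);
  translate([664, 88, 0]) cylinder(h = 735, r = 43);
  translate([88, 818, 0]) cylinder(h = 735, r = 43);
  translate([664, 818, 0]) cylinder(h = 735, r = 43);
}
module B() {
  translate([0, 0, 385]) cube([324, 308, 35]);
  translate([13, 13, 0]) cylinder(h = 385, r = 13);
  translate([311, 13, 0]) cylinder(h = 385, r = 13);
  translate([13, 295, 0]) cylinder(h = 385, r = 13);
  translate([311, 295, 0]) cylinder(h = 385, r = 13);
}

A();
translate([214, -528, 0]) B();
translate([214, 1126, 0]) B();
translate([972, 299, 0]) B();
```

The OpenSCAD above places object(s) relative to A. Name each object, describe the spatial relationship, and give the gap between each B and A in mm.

Each stool's nearest face is 220 mm from the table's bounding box.

A is a table. B is a stool. Three stools sit around the table at the −y, +y, +x sides. The gap between each stool and the table is 220 mm.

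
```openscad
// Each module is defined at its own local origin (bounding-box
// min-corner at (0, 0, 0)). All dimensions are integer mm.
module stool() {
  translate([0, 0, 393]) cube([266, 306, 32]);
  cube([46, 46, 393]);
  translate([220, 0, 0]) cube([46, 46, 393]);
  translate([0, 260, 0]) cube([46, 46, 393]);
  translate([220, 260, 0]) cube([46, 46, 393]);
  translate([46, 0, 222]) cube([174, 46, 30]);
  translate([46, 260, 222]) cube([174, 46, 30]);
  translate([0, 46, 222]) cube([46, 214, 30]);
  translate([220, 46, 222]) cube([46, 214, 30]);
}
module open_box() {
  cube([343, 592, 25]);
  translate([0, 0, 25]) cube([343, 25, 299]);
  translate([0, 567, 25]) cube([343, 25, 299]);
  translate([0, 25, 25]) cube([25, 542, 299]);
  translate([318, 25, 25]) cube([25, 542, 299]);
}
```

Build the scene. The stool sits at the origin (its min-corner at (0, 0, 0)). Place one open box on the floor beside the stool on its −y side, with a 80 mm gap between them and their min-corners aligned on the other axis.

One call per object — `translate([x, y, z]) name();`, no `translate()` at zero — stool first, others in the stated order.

stool();
translate([0, -672, 0]) open_box();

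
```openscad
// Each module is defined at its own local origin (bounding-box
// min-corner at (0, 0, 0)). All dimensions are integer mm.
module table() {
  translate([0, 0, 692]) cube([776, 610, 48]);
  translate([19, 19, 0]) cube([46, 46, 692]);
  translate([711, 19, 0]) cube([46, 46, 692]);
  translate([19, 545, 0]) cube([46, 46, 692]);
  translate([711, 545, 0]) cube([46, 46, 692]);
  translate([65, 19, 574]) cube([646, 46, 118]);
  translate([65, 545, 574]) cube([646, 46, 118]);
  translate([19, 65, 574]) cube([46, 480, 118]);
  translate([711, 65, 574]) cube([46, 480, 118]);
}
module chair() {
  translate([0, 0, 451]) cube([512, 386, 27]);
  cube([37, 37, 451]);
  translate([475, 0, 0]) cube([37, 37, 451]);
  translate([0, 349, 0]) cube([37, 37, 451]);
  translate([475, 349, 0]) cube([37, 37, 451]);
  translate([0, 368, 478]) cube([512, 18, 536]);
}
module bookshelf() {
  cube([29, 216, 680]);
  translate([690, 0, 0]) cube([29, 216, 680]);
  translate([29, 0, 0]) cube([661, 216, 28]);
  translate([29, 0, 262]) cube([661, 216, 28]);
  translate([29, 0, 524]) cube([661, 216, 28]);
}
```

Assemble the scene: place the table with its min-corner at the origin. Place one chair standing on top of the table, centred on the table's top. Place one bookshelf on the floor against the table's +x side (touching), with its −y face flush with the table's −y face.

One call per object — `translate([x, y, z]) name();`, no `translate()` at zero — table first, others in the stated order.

table();
translate([132, 112, 740]) chair();
translate([776, 0, 0]) bookshelf();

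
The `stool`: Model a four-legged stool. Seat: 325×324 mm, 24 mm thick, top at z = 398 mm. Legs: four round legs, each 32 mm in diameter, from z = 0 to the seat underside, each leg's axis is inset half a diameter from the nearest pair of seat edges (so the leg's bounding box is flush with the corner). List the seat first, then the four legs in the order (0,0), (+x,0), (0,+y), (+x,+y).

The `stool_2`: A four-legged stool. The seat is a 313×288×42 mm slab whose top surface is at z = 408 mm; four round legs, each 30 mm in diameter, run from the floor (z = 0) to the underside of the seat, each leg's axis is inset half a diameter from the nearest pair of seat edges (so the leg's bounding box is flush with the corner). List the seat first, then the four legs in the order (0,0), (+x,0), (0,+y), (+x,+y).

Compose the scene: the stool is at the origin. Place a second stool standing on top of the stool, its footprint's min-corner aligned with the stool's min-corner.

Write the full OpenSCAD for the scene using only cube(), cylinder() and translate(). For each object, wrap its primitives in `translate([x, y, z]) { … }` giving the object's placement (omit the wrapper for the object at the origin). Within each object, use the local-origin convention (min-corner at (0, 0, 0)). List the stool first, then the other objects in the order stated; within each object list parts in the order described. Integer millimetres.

translate([0, 0, 374]) cube([325, 324, 24]);
translate([16, 16, 0]) cylinder(h = 374, r = 16);
translate([309, 16, 0]) cylinder(h = 374, r = 16);
translate([16, 308, 0]) cylinder(h = 374, r = 16);
translate([309, 308, 0]) cylinder(h = 374, r = 16);
translate([0, 0, 398]) {
  translate([0, 0, 366]) cube([313, 288, 42]);
  translate([15, 15, 0]) cylinder(h = 366, r = 15);
  translate([298, 15, 0]) cylinder(h = 366, r = 15);
  translate([15, 273, 0]) cylinder(h = 366, r = 15);
  translate([298, 273, 0]) cylinder(h = 366, r = 15);
}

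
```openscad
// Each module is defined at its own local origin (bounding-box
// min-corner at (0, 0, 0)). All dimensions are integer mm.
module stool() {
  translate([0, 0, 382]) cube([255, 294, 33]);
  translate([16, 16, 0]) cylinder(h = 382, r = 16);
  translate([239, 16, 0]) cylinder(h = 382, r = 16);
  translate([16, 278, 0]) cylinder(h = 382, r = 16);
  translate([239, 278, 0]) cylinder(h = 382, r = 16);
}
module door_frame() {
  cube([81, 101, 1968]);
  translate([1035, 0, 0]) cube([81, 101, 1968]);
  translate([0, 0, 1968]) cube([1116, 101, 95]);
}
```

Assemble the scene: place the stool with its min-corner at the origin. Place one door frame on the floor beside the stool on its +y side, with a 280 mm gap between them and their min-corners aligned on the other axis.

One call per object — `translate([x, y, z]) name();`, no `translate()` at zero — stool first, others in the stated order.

stool();
translate([0, 574, 0]) door_frame();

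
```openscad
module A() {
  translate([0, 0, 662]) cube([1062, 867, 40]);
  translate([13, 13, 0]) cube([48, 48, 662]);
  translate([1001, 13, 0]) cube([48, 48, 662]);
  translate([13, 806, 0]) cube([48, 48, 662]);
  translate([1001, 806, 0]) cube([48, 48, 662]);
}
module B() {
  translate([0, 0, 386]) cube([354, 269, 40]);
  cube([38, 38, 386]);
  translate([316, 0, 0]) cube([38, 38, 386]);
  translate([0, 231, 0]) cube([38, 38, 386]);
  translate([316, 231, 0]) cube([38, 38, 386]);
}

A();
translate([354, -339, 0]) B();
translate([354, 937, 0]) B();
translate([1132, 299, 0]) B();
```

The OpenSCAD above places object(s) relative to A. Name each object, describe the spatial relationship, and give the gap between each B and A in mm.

A is a table. B is a stool. Three stools sit around the table at the −y, +y, +x sides. The gap between each stool and the table is 70 mm.

Each stool's nearest face is 70 mm from the table's bounding box.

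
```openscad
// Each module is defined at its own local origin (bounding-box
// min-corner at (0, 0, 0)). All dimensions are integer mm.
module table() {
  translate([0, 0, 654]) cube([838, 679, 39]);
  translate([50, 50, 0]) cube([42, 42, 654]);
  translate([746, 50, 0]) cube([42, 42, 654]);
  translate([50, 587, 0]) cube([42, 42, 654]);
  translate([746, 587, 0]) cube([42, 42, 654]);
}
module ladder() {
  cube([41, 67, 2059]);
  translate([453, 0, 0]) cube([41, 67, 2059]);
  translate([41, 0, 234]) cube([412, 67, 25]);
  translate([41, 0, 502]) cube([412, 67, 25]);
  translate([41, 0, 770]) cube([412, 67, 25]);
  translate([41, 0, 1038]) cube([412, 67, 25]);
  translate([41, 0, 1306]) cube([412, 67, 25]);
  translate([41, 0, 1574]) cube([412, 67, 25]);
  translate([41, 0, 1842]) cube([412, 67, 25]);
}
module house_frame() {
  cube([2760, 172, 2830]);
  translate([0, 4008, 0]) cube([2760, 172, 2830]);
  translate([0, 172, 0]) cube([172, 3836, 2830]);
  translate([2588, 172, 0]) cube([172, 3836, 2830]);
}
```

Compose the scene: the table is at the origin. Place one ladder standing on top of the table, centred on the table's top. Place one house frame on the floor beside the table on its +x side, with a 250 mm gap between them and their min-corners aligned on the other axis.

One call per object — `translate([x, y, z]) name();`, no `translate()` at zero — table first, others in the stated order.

table();
translate([172, 306, 693]) ladder();
translate([1088, 0, 0]) house_frame();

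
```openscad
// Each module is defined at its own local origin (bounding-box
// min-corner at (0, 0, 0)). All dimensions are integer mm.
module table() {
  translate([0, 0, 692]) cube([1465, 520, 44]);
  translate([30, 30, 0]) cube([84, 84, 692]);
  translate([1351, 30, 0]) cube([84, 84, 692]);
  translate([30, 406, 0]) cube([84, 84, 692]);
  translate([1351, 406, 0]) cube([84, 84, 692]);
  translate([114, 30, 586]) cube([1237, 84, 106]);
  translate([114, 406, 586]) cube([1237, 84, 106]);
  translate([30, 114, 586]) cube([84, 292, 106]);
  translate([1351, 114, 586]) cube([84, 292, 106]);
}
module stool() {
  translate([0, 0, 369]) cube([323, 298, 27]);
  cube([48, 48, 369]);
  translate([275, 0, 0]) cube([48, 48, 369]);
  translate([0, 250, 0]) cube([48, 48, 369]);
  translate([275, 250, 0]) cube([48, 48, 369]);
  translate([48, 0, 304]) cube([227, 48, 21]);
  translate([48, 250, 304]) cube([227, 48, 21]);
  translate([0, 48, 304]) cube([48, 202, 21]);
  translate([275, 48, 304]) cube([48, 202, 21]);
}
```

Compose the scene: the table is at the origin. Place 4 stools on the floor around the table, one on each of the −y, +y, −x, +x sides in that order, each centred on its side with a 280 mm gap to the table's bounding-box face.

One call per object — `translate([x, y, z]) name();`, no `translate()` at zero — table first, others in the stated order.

table();
translate([571, -578, 0]) stool();
translate([571, 800, 0]) stool();
translate([-603, 111, 0]) stool();
translate([1745, 111, 0]) stool();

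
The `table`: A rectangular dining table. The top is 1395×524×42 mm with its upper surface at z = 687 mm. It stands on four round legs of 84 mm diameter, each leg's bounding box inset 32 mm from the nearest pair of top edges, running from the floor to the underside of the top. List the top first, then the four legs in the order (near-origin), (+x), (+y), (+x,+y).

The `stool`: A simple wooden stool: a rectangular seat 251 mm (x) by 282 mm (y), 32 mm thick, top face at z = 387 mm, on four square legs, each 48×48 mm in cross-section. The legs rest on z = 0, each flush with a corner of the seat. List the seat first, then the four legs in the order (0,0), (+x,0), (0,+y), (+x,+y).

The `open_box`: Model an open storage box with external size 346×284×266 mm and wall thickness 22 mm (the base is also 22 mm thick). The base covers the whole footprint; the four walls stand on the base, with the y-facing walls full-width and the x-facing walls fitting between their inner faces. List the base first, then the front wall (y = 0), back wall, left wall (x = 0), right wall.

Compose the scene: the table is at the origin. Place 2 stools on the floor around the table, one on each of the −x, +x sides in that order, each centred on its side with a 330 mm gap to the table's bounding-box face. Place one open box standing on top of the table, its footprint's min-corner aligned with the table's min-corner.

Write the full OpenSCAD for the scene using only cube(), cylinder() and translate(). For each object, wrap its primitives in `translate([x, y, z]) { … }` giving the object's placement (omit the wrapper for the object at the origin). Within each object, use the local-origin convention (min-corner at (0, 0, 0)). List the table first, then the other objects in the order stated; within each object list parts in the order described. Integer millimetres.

translate([0, 0, 645]) cube([1395, 524, 42]);
translate([74, 74, 0]) cylinder(h = 645, r = 42);
translate([1321, 74, 0]) cylinder(h = 645, r = 42);
translate([74, 450, 0]) cylinder(h = 645, r = 42);
translate([1321, 450, 0]) cylinder(h = 645, r = 42);
translate([-581, 121, 0]) {
  translate([0, 0, 355]) cube([251, 282, 32]);
  cube([48, 48, 355]);
  translate([203, 0, 0]) cube([48, 48, 355]);
  translate([0, 234, 0]) cube([48, 48, 355]);
  translate([203, 234, 0]) cube([48, 48, 355]);
}
translate([1725, 121, 0]) {
  translate([0, 0, 355]) cube([251, 282, 32]);
  cube([48, 48, 355]);
  translate([203, 0, 0]) cube([48, 48, 355]);
  translate([0, 234, 0]) cube([48, 48, 355]);
  translate([203, 234, 0]) cube([48, 48, 355]);
}
translate([0, 0, 687]) {
  cube([346, 284, 22]);
  translate([0, 0, 22]) cube([346, 22, 244]);
  translate([0, 262, 22]) cube([346, 22, 244]);
  translate([0, 22, 22]) cube([22, 240, 244]);
  translate([324, 22, 22]) cube([22, 240, 244]);
}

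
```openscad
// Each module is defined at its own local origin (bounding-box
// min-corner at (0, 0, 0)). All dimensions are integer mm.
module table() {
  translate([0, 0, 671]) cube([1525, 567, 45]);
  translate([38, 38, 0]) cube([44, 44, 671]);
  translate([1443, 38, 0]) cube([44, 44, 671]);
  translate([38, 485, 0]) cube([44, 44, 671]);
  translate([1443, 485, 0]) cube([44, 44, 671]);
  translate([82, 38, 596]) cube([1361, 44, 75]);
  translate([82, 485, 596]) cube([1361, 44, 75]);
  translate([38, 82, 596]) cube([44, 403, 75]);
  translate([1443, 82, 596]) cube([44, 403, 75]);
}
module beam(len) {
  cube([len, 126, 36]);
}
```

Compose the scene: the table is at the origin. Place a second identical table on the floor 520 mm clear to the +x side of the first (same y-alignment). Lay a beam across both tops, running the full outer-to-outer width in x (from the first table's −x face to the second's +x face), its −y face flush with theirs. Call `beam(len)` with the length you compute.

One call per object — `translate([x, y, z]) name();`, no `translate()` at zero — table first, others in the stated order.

table();
translate([2045, 0, 0]) table();
translate([0, 0, 716]) beam(3570);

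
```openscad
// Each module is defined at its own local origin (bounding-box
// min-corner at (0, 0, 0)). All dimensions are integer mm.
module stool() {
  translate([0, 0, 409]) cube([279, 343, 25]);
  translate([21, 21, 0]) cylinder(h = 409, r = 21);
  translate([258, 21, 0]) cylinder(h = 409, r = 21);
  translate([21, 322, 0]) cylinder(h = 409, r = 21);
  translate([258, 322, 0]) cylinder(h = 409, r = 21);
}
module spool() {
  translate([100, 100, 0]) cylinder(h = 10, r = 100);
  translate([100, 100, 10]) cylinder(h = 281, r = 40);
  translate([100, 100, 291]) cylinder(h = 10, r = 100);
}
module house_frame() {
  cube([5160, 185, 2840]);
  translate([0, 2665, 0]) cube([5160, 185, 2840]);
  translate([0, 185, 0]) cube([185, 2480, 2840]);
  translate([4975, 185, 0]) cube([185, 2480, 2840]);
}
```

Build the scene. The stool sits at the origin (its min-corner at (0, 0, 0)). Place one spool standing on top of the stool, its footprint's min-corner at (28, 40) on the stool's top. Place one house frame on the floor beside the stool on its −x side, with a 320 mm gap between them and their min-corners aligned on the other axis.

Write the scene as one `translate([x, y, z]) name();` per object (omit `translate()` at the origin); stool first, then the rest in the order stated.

stool();
translate([28, 40, 434]) spool();
translate([-5480, 0, 0]) house_frame();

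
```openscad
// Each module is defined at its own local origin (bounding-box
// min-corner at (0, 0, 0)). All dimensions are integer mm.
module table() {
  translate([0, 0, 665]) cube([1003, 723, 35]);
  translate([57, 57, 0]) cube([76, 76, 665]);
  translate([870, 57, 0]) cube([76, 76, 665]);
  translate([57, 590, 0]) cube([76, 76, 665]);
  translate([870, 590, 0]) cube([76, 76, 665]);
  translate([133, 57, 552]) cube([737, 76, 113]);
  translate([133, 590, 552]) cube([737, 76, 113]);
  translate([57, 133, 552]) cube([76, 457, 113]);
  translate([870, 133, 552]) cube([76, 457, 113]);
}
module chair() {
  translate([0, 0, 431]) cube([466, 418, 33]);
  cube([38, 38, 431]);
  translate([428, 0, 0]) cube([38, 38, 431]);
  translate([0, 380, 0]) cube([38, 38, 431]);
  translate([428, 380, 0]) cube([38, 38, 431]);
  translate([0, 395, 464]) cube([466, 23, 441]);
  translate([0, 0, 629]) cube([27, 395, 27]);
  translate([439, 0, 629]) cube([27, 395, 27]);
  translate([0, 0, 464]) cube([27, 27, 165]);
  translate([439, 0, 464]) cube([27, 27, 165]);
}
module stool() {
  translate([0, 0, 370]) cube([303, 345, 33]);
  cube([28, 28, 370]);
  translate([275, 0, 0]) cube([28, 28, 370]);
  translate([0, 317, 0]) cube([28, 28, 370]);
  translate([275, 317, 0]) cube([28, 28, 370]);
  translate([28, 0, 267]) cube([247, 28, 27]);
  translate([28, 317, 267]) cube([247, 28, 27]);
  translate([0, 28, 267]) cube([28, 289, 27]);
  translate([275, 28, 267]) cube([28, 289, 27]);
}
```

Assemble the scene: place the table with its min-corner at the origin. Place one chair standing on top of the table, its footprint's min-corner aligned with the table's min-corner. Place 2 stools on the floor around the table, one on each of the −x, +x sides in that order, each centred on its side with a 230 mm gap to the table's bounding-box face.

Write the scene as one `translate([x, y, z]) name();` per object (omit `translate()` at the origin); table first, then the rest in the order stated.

table();
translate([0, 0, 700]) chair();
translate([-533, 189, 0]) stool();
translate([1233, 189, 0]) stool();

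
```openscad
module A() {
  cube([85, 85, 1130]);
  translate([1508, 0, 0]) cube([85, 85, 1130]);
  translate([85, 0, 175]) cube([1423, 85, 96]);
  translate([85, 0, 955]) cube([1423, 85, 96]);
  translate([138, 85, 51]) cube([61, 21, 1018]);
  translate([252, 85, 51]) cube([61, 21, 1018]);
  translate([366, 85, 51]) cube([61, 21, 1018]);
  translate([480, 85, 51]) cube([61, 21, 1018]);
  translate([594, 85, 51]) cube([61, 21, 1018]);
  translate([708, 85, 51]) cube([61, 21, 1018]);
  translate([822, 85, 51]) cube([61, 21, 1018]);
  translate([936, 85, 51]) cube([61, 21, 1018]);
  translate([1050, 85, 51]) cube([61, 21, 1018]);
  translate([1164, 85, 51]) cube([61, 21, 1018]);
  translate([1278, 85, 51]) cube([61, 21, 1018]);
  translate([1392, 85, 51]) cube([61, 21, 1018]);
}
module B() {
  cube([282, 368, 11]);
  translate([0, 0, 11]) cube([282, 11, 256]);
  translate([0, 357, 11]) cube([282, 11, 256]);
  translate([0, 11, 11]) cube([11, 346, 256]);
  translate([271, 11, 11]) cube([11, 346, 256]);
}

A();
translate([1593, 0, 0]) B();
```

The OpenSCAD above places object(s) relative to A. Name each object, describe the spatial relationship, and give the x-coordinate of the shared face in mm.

The fence section's +x face and the open box's −x face are both at x = 1593 mm.

A is a fence section. B is an open box. The open box is against the fence section's +x side, with their −y faces flush. The x-coordinate of the shared face is 1593 mm.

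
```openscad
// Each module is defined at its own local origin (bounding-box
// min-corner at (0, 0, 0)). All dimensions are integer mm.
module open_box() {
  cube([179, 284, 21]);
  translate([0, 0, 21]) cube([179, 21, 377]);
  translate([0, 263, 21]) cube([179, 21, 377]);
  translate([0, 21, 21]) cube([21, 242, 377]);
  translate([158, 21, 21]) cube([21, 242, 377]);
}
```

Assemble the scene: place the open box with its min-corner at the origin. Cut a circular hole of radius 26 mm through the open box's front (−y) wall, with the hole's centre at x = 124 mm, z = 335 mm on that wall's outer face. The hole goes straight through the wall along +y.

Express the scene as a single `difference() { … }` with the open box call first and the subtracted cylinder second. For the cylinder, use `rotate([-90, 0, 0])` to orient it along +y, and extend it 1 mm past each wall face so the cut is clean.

difference() {
  open_box();
  translate([124, -1, 335]) rotate([-90, 0, 0]) cylinder(h = 23, r = 26);
}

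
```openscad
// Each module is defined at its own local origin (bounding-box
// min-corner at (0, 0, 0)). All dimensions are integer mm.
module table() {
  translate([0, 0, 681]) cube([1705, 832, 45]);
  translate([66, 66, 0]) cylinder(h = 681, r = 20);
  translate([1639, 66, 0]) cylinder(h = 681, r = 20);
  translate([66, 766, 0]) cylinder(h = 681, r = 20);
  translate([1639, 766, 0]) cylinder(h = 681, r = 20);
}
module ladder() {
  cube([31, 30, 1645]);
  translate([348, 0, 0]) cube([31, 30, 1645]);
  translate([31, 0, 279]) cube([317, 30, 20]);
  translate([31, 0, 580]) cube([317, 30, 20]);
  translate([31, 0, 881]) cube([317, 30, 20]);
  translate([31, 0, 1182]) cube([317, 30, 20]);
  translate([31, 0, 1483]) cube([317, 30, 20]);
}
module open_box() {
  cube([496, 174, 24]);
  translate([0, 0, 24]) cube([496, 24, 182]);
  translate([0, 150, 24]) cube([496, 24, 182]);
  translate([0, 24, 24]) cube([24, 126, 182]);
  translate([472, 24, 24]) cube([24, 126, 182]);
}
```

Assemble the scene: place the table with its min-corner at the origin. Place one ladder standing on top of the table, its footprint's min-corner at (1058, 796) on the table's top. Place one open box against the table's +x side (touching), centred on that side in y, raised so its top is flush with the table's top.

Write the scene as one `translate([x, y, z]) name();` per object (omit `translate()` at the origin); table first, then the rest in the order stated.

table();
translate([1058, 796, 726]) ladder();
translate([1705, 329, 520]) open_box();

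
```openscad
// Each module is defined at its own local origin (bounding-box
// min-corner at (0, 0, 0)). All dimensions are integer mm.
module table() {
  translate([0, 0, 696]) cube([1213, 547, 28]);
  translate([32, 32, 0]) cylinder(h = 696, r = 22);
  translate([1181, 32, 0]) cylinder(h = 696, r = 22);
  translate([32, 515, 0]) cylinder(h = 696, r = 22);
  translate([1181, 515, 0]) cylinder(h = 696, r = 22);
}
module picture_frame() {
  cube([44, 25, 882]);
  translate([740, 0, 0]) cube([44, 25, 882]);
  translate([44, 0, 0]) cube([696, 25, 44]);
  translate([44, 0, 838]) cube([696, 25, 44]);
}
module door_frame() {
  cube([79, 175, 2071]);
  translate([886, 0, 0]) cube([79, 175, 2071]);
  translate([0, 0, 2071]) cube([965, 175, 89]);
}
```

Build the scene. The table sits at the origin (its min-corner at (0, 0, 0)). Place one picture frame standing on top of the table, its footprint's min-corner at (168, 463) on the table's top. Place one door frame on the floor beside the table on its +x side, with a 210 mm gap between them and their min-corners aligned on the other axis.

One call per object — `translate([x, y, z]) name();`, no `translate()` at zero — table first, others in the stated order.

table();
translate([168, 463, 724]) picture_frame();
translate([1423, 0, 0]) door_frame();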